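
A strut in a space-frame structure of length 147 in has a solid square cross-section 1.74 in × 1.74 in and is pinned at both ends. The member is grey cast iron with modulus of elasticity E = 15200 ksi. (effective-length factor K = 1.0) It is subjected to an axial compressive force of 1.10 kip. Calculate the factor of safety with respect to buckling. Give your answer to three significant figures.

n ≈ 4.82

I = a⁴/12 = 1.74⁴/12 = 0.7639 in⁴
Effective length L_e = K·L = 1 × 147 = 147.0 in
P_cr = π²EI / L_e² = π² × 15200×10³ × 0.7639 / 147.0² = 5.303×10^3 lb
Factor of safety n = P_cr / P = 5.3030 / 1.10 = 4.82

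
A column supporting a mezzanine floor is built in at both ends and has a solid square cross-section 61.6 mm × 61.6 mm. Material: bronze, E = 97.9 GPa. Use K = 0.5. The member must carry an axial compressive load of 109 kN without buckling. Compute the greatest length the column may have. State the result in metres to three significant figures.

L_max ≈ 6.52 m

I = a⁴/12 = 61.6⁴/12 = 1.200×10^6 mm⁴
I = 1.200×10^-6 m⁴
At the buckling limit P_cr = P = 1.090×10^5 N
From P_cr = π²EI/(K·L)²:  L = (1/K)·√(π²EI/P_cr) = (1/0.5)·√(π²×9.79×10^10×1.200×10^-6/1.090×10^5)
L = 6.52 m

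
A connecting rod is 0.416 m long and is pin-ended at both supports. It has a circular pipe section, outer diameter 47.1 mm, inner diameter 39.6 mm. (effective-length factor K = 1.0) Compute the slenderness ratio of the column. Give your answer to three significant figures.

λ ≈ 27.0

d_o = 47.1 mm, d_i = 39.6 mm
I = π(d_o⁴ − d_i⁴)/64 = π(47.1⁴ − 39.60⁴)/64 = 1.209×10^5 mm⁴
A = 510.7 mm²;  r_min = √(I/A) = √(1.209×10^5/510.7) = 15.38 mm
L_e = K·L = 1 × 0.416 m = 0.4160 m = 416.00 mm
λ = L_e / r_min = 416.00 / 15.38 = 27.0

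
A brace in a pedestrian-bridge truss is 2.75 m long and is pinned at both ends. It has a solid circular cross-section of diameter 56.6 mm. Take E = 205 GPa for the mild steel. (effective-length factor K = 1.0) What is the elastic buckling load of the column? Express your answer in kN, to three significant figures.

I = πd⁴/64 = π×56.6⁴/64 = 5.038×10^5 mm⁴
I = 5.038×10^5 mm⁴ = 5.038×10^-7 m⁴
Effective length L_e = K·L = 1 × 2.75 = 2.750 m
P_cr = π²EI / L_e² = π² × 205×10⁹ × 5.038×10^-7 / 2.750² = 1.348×10^5 N

P_cr ≈ 135 kN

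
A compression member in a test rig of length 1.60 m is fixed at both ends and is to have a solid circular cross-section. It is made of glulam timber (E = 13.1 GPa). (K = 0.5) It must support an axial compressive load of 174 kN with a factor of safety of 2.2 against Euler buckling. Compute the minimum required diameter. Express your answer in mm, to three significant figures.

Required P_cr = n·P = 2.2 × 174 = 382.8 kN
L_e = K·L = 0.5 × 1.60 = 0.8000 m
Required I = P_cr·L_e²/(π²E) = 3.828×10^5 × 0.8000² / (π² × 1.31×10^10) = 1.895×10^-6 m⁴
I_req = 1.895×10^6 mm⁴
Solid circle: I = πd⁴/64  ⇒  d = (64I/π)^(1/4) = (64×1.895×10^6/π)^(1/4) = 78.8 mm

d ≈ 78.8 mm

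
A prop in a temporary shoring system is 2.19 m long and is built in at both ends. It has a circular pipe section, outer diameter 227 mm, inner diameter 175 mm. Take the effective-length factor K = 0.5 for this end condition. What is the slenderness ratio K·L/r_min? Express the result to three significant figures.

d_o = 227 mm, d_i = 175 mm
I = π(d_o⁴ − d_i⁴)/64 = π(227⁴ − 175.0⁴)/64 = 8.430×10^7 mm⁴
A = 1.642×10^4 mm²;  r_min = √(I/A) = √(8.430×10^7/1.642×10^4) = 71.66 mm
L_e = K·L = 0.5 × 2.19 m = 1.095 m = 1095.0 mm
λ = L_e / r_min = 1095.0 / 71.66 = 15.3

λ ≈ 15.3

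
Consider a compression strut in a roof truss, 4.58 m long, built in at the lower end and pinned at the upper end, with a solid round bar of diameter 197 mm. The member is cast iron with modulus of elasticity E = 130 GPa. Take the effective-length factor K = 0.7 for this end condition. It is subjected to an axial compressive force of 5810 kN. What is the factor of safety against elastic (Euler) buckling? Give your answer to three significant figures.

I = πd⁴/64 = π×197⁴/64 = 7.393×10^7 mm⁴
I = 7.393×10^7 mm⁴ = 7.393×10^-5 m⁴
Effective length L_e = K·L = 0.7 × 4.58 = 3.206 m
P_cr = π²EI / L_e² = π² × 130×10⁹ × 7.393×10^-5 / 3.206² = 9.229×10^6 N
Factor of safety n = P_cr / P = 9228.9 / 5810 = 1.59

n ≈ 1.59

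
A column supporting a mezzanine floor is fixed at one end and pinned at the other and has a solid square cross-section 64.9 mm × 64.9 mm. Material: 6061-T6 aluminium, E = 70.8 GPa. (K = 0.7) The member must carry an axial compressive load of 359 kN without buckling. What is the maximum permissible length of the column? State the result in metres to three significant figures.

L_max ≈ 2.42 m

I = a⁴/12 = 64.9⁴/12 = 1.478×10^6 mm⁴
I = 1.478×10^-6 m⁴
At the buckling limit P_cr = P = 3.590×10^5 N
From P_cr = π²EI/(K·L)²:  L = (1/K)·√(π²EI/P_cr) = (1/0.7)·√(π²×7.08×10^10×1.478×10^-6/3.590×10^5)
L = 2.42 m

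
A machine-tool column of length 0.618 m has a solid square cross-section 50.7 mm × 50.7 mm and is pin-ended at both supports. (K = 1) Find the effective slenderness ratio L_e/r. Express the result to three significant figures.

For a square r = a/√12 = 50.7/√12 = 14.64 mm
L_e = K·L = 1 × 0.618 m = 0.6180 m = 618.00 mm
λ = L_e / r_min = 618.00 / 14.64 = 42.2

λ ≈ 42.2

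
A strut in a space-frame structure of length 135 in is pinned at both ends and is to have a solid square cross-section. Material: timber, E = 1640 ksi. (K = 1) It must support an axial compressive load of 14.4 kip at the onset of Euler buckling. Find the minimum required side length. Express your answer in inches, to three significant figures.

a ≈ 3.73 in

L_e = K·L = 1 × 135 = 135.0 in
Required I = P_cr·L_e²/(π²E) = 1.440×10^4 × 135.0² / (π² × 1.64×10^6) = 16.21 in⁴
Solid square: I = a⁴/12  ⇒  a = (12I)^(1/4) = (12×16.21)^(1/4) = 3.73 in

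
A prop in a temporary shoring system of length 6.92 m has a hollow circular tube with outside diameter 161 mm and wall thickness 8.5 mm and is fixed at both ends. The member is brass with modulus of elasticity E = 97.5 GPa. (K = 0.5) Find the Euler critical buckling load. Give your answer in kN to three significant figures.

P_cr ≈ 955 kN

Inner diameter d_i = 161 − 2×8.5 = 144.0 mm
I = π(d_o⁴ − d_i⁴)/64 = π(161⁴ − 144.0⁴)/64 = 1.188×10^7 mm⁴
I = 1.188×10^7 mm⁴ = 1.188×10^-5 m⁴
Effective length L_e = K·L = 0.5 × 6.92 = 3.460 m
P_cr = π²EI / L_e² = π² × 97.5×10⁹ × 1.188×10^-5 / 3.460² = 9.545×10^5 N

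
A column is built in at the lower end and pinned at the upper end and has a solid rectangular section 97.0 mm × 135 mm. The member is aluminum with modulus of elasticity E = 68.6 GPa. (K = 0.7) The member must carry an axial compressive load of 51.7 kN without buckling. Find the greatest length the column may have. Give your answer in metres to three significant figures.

L_max ≈ 16.6 m

Buckling occurs about the weak axis: I_min = h·b³/12 with b = 97.0 mm (the shorter side).
I_min = 135×97.0³/12 = 1.027×10^7 mm⁴
I = 1.027×10^-5 m⁴
At the buckling limit P_cr = P = 5.170×10^4 N
From P_cr = π²EI/(K·L)²:  L = (1/K)·√(π²EI/P_cr) = (1/0.7)·√(π²×6.86×10^10×1.027×10^-5/5.170×10^4)
L = 16.6 m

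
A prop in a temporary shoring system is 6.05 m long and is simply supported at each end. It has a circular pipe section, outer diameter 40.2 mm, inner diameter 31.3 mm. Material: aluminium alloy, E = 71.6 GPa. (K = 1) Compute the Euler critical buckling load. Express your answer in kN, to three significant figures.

P_cr ≈ 1.57 kN

d_o = 40.2 mm, d_i = 31.3 mm
I = π(d_o⁴ − d_i⁴)/64 = π(40.2⁴ − 31.30⁴)/64 = 8.108×10^4 mm⁴
I = 8.108×10^4 mm⁴ = 8.108×10^-8 m⁴
Effective length L_e = K·L = 1 × 6.05 = 6.050 m
P_cr = π²EI / L_e² = π² × 71.6×10⁹ × 8.108×10^-8 / 6.050² = 1.565×10^3 N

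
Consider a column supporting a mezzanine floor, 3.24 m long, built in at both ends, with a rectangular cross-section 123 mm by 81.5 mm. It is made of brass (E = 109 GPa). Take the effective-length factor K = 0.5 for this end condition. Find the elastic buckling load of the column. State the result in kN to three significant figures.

P_cr ≈ 2270 kN

Buckling occurs about the weak axis: I_min = h·b³/12 with b = 81.5 mm (the shorter side).
I_min = 123×81.5³/12 = 5.549×10^6 mm⁴
I = 5.549×10^6 mm⁴ = 5.549×10^-6 m⁴
Effective length L_e = K·L = 0.5 × 3.24 = 1.620 m
P_cr = π²EI / L_e² = π² × 109×10⁹ × 5.549×10^-6 / 1.620² = 2.275×10^6 N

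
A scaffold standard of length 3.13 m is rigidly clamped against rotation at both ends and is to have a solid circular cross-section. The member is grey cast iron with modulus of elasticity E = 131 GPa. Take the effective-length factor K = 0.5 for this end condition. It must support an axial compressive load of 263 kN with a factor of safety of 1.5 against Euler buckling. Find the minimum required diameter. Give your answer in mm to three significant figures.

d ≈ 62.5 mm

Required P_cr = n·P = 1.5 × 263 = 394.5 kN
L_e = K·L = 0.5 × 3.13 = 1.565 m
Required I = P_cr·L_e²/(π²E) = 3.945×10^5 × 1.565² / (π² × 1.31×10^11) = 7.473×10^-7 m⁴
I_req = 7.473×10^5 mm⁴
Solid circle: I = πd⁴/64  ⇒  d = (64I/π)^(1/4) = (64×7.473×10^5/π)^(1/4) = 62.5 mm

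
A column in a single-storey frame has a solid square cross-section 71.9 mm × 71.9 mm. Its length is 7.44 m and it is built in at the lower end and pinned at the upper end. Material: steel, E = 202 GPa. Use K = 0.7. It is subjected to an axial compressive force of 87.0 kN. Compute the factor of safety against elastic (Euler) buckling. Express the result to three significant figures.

n ≈ 1.88

I = a⁴/12 = 71.9⁴/12 = 2.227×10^6 mm⁴
I = 2.227×10^6 mm⁴ = 2.227×10^-6 m⁴
Effective length L_e = K·L = 0.7 × 7.44 = 5.208 m
P_cr = π²EI / L_e² = π² × 202×10⁹ × 2.227×10^-6 / 5.208² = 1.637×10^5 N
Factor of safety n = P_cr / P = 163.70 / 87.0 = 1.88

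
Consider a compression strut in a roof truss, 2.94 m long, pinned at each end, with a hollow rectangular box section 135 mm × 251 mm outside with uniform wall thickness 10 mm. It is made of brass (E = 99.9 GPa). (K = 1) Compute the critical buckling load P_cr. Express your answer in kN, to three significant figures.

Inner dimensions: h_i = 251 − 2×10 = 231.0 mm, b_i = 135 − 2×10 = 115.0 mm
Weak-axis I_min = (h_o·b_o³ − h_i·b_i³)/12 with b_o = 135, b_i = 115.0 mm (shorter outer/inner sides).
I_min = (251×135³ − 231.0×115.0³)/12 = 2.219×10^7 mm⁴
I = 2.219×10^7 mm⁴ = 2.219×10^-5 m⁴
Effective length L_e = K·L = 1 × 2.94 = 2.940 m
P_cr = π²EI / L_e² = π² × 99.9×10⁹ × 2.219×10^-5 / 2.940² = 2.531×10^6 N

P_cr ≈ 2530 kN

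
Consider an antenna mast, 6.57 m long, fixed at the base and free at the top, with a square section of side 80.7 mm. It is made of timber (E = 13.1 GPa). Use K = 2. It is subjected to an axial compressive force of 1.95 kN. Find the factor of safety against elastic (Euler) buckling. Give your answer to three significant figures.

I = a⁴/12 = 80.7⁴/12 = 3.534×10^6 mm⁴
I = 3.534×10^6 mm⁴ = 3.534×10^-6 m⁴
Effective length L_e = K·L = 2 × 6.57 = 13.14 m
P_cr = π²EI / L_e² = π² × 13.1×10⁹ × 3.534×10^-6 / 13.14² = 2.647×10^3 N
Factor of safety n = P_cr / P = 2.6466 / 1.95 = 1.36

n ≈ 1.36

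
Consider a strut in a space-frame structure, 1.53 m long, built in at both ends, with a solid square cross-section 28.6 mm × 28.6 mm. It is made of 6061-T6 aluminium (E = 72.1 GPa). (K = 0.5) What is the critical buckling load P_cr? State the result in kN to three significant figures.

P_cr ≈ 67.8 kN

I = a⁴/12 = 28.6⁴/12 = 5.575×10^4 mm⁴
I = 5.575×10^4 mm⁴ = 5.575×10^-8 m⁴
Effective length L_e = K·L = 0.5 × 1.53 = 0.7650 m
P_cr = π²EI / L_e² = π² × 72.1×10⁹ × 5.575×10^-8 / 0.7650² = 6.779×10^4 N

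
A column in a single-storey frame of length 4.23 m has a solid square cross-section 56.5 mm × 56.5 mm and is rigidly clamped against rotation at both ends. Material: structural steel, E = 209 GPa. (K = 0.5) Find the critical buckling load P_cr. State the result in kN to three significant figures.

P_cr ≈ 392 kN

I = a⁴/12 = 56.5⁴/12 = 8.492×10^5 mm⁴
I = 8.492×10^5 mm⁴ = 8.492×10^-7 m⁴
Effective length L_e = K·L = 0.5 × 4.23 = 2.115 m
P_cr = π²EI / L_e² = π² × 209×10⁹ × 8.492×10^-7 / 2.115² = 3.916×10^5 N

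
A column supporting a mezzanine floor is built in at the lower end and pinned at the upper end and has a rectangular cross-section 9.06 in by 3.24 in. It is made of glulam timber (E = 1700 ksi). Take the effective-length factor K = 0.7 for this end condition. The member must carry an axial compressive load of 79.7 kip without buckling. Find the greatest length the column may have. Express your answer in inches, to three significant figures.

Buckling occurs about the weak axis: I_min = h·b³/12 with b = 3.24 in (the shorter side).
I_min = 9.06×3.24³/12 = 25.68 in⁴
At the buckling limit P_cr = P = 7.970×10^4 lb
From P_cr = π²EI/(K·L)²:  L = (1/K)·√(π²EI/P_cr) = (1/0.7)·√(π²×1.70×10^6×25.68/7.970×10^4)
L = 105 in

L_max ≈ 105 in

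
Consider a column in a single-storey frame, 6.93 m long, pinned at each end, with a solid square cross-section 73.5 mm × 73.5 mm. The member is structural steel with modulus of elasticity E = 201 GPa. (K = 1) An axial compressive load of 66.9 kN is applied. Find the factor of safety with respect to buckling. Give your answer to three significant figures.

n ≈ 1.50

I = a⁴/12 = 73.5⁴/12 = 2.432×10^6 mm⁴
I = 2.432×10^6 mm⁴ = 2.432×10^-6 m⁴
Effective length L_e = K·L = 1 × 6.93 = 6.930 m
P_cr = π²EI / L_e² = π² × 201×10⁹ × 2.432×10^-6 / 6.930² = 1.005×10^5 N
Factor of safety n = P_cr / P = 100.46 / 66.9 = 1.50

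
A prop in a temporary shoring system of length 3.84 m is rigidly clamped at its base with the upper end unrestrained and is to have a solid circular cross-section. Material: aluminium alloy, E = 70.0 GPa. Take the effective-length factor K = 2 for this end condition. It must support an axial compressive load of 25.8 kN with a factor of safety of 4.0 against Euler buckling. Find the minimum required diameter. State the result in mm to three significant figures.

Required P_cr = n·P = 4.0 × 25.8 = 103.2 kN
L_e = K·L = 2 × 3.84 = 7.680 m
Required I = P_cr·L_e²/(π²E) = 1.032×10^5 × 7.680² / (π² × 7.00×10^10) = 8.811×10^-6 m⁴
I_req = 8.811×10^6 mm⁴
Solid circle: I = πd⁴/64  ⇒  d = (64I/π)^(1/4) = (64×8.811×10^6/π)^(1/4) = 116 mm

d ≈ 116 mm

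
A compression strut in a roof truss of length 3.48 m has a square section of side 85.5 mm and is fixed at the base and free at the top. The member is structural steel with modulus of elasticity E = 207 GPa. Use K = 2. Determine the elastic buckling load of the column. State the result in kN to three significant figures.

I = a⁴/12 = 85.5⁴/12 = 4.453×10^6 mm⁴
I = 4.453×10^6 mm⁴ = 4.453×10^-6 m⁴
Effective length L_e = K·L = 2 × 3.48 = 6.960 m
P_cr = π²EI / L_e² = π² × 207×10⁹ × 4.453×10^-6 / 6.960² = 1.878×10^5 N

P_cr ≈ 188 kN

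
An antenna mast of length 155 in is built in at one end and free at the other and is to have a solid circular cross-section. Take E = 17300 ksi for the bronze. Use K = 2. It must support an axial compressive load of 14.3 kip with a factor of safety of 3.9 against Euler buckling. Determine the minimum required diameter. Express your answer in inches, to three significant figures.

Required P_cr = n·P = 3.9 × 14.3 = 55.77 kip
L_e = K·L = 2 × 155 = 310.0 in
Required I = P_cr·L_e²/(π²E) = 5.577×10^4 × 310.0² / (π² × 1.73×10^7) = 31.39 in⁴
Solid circle: I = πd⁴/64  ⇒  d = (64I/π)^(1/4) = (64×31.39/π)^(1/4) = 5.03 in

d ≈ 5.03 in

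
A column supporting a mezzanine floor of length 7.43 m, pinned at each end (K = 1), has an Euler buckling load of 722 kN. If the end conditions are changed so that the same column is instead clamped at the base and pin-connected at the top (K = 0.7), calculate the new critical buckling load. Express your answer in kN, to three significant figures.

P_cr ∝ 1/K², so P_cr,new = P_cr,old × (K_old/K_new)² = 722 × (1/0.7)²
= 722 × 2.041 = 1470 kN

P_cr ≈ 1470 kN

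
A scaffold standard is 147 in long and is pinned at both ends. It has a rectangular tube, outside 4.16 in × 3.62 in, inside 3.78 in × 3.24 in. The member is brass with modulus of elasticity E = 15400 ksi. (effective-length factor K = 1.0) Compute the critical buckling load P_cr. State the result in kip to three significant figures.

P_cr ≈ 40.3 kip

Weak-axis I_min = (h_o·b_o³ − h_i·b_i³)/12 with b_o = 3.62, b_i = 3.240 in (shorter outer/inner sides).
I_min = (4.16×3.62³ − 3.780×3.240³)/12 = 5.731 in⁴
Effective length L_e = K·L = 1 × 147 = 147.0 in
P_cr = π²EI / L_e² = π² × 15400×10³ × 5.731 / 147.0² = 4.031×10^4 lb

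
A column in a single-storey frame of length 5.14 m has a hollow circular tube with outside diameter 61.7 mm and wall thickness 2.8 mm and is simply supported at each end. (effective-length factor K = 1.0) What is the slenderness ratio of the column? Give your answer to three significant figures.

Inner diameter d_i = 61.7 − 2×2.8 = 56.10 mm
I = π(d_o⁴ − d_i⁴)/64 = π(61.7⁴ − 56.10⁴)/64 = 2.252×10^5 mm⁴
A = 518.1 mm²;  r_min = √(I/A) = √(2.252×10^5/518.1) = 20.85 mm
L_e = K·L = 1 × 5.14 m = 5.140 m = 5140.0 mm
λ = L_e / r_min = 5140.0 / 20.85 = 247

λ ≈ 247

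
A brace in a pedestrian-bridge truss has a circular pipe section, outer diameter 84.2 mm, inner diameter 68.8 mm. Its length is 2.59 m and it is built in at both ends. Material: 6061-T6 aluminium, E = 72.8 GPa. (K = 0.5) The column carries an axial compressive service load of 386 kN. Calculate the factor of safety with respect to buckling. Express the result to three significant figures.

n ≈ 1.52

d_o = 84.2 mm, d_i = 68.8 mm
I = π(d_o⁴ − d_i⁴)/64 = π(84.2⁴ − 68.80⁴)/64 = 1.367×10^6 mm⁴
I = 1.367×10^6 mm⁴ = 1.367×10^-6 m⁴
Effective length L_e = K·L = 0.5 × 2.59 = 1.295 m
P_cr = π²EI / L_e² = π² × 72.8×10⁹ × 1.367×10^-6 / 1.295² = 5.859×10^5 N
Factor of safety n = P_cr / P = 585.87 / 386 = 1.52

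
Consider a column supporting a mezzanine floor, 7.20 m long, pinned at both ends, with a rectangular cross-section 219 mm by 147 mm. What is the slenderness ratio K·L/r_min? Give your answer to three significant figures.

λ ≈ 170

Buckling occurs about the weak axis: I_min = h·b³/12 with b = 147 mm (the shorter side).
I_min = 219×147³/12 = 5.797×10^7 mm⁴
A = 3.219×10^4 mm²;  r_min = √(I/A) = √(5.797×10^7/3.219×10^4) = 42.44 mm
L_e = K·L = 1 × 7.20 m = 7.200 m = 7200.0 mm
λ = L_e / r_min = 7200.0 / 42.44 = 170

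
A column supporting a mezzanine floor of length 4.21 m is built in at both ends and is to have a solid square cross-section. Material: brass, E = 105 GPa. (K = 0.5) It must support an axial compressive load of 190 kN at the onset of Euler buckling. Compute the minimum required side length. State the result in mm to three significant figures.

L_e = K·L = 0.5 × 4.21 = 2.105 m
Required I = P_cr·L_e²/(π²E) = 1.900×10^5 × 2.105² / (π² × 1.05×10^11) = 8.124×10^-7 m⁴
I_req = 8.124×10^5 mm⁴
Solid square: I = a⁴/12  ⇒  a = (12I)^(1/4) = (12×8.124×10^5)^(1/4) = 55.9 mm

a ≈ 55.9 mm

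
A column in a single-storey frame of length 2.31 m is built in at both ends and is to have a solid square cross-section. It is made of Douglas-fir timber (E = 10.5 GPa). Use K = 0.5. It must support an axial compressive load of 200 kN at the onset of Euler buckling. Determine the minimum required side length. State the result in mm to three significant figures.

L_e = K·L = 0.5 × 2.31 = 1.155 m
Required I = P_cr·L_e²/(π²E) = 2.000×10^5 × 1.155² / (π² × 1.05×10^10) = 2.575×10^-6 m⁴
I_req = 2.575×10^6 mm⁴
Solid square: I = a⁴/12  ⇒  a = (12I)^(1/4) = (12×2.575×10^6)^(1/4) = 74.6 mm

a ≈ 74.6 mm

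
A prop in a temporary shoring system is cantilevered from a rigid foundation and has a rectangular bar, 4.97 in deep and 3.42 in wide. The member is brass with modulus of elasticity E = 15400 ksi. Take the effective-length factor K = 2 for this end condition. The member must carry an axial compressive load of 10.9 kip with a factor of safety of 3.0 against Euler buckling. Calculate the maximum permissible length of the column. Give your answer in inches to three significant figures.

L_max ≈ 139 in

Buckling occurs about the weak axis: I_min = h·b³/12 with b = 3.42 in (the shorter side).
I_min = 4.97×3.42³/12 = 16.57 in⁴
Required critical load P_cr = n·P = 3.0 × 10.9 = 32.70 kip = 3.270×10^4 lb
From P_cr = π²EI/(K·L)²:  L = (1/K)·√(π²EI/P_cr) = (1/2)·√(π²×1.54×10^7×16.57/3.270×10^4)
L = 139 in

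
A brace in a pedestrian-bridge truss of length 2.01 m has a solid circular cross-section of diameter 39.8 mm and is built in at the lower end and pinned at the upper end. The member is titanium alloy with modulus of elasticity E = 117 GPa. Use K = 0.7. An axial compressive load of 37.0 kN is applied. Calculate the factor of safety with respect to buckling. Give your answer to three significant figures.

I = πd⁴/64 = π×39.8⁴/64 = 1.232×10^5 mm⁴
I = 1.232×10^5 mm⁴ = 1.232×10^-7 m⁴
Effective length L_e = K·L = 0.7 × 2.01 = 1.407 m
P_cr = π²EI / L_e² = π² × 117×10⁹ × 1.232×10^-7 / 1.407² = 7.185×10^4 N
Factor of safety n = P_cr / P = 71.846 / 37.0 = 1.94

n ≈ 1.94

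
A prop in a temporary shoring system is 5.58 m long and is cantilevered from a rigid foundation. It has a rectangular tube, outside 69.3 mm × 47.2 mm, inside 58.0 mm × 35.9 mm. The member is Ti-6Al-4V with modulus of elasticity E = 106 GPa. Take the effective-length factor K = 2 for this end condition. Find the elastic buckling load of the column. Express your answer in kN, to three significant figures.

Weak-axis I_min = (h_o·b_o³ − h_i·b_i³)/12 with b_o = 47.2, b_i = 35.90 mm (shorter outer/inner sides).
I_min = (69.3×47.2³ − 58.00×35.90³)/12 = 3.836×10^5 mm⁴
I = 3.836×10^5 mm⁴ = 3.836×10^-7 m⁴
Effective length L_e = K·L = 2 × 5.58 = 11.16 m
P_cr = π²EI / L_e² = π² × 106×10⁹ × 3.836×10^-7 / 11.16² = 3.223×10^3 N

P_cr ≈ 3.22 kN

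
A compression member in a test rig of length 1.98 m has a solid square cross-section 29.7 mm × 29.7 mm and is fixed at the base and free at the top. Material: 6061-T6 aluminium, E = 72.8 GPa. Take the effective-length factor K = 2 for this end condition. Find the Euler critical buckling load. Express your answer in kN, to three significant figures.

P_cr ≈ 2.97 kN

I = a⁴/12 = 29.7⁴/12 = 6.484×10^4 mm⁴
I = 6.484×10^4 mm⁴ = 6.484×10^-8 m⁴
Effective length L_e = K·L = 2 × 1.98 = 3.960 m
P_cr = π²EI / L_e² = π² × 72.8×10⁹ × 6.484×10^-8 / 3.960² = 2.971×10^3 N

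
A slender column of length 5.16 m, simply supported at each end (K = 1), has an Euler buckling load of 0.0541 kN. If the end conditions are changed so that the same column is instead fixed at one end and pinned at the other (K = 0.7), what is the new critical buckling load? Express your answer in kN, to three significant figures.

P_cr ∝ 1/K², so P_cr,new = P_cr,old × (K_old/K_new)² = 0.0541 × (1/0.7)²
= 0.0541 × 2.041 = 0.110 kN

P_cr ≈ 0.110 kN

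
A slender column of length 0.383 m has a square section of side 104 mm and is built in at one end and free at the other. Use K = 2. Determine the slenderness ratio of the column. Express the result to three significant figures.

I = a⁴/12 = 104⁴/12 = 9.749×10^6 mm⁴
A = 1.082×10^4 mm²;  r_min = √(I/A) = √(9.749×10^6/1.082×10^4) = 30.02 mm
L_e = K·L = 2 × 0.383 m = 0.7660 m = 766.00 mm
λ = L_e / r_min = 766.00 / 30.02 = 25.5

λ ≈ 25.5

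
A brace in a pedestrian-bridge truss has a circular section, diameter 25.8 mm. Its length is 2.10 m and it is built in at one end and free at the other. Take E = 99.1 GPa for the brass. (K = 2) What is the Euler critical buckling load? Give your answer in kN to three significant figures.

I = πd⁴/64 = π×25.8⁴/64 = 2.175×10^4 mm⁴
I = 2.175×10^4 mm⁴ = 2.175×10^-8 m⁴
Effective length L_e = K·L = 2 × 2.10 = 4.200 m
P_cr = π²EI / L_e² = π² × 99.1×10⁹ × 2.175×10^-8 / 4.200² = 1.206×10^3 N

P_cr ≈ 1.21 kN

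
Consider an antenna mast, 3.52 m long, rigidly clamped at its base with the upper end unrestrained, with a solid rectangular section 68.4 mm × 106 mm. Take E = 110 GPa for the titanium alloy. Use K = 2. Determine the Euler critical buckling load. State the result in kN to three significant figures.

Buckling occurs about the weak axis: I_min = h·b³/12 with b = 68.4 mm (the shorter side).
I_min = 106×68.4³/12 = 2.827×10^6 mm⁴
I = 2.827×10^6 mm⁴ = 2.827×10^-6 m⁴
Effective length L_e = K·L = 2 × 3.52 = 7.040 m
P_cr = π²EI / L_e² = π² × 110×10⁹ × 2.827×10^-6 / 7.040² = 6.192×10^4 N

P_cr ≈ 61.9 kN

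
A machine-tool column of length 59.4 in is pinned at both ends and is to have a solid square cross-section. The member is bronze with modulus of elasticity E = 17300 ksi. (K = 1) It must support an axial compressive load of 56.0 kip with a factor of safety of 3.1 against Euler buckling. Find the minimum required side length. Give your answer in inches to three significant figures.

a ≈ 2.56 in

Required P_cr = n·P = 3.1 × 56.0 = 173.6 kip
L_e = K·L = 1 × 59.4 = 59.40 in
Required I = P_cr·L_e²/(π²E) = 1.736×10^5 × 59.40² / (π² × 1.73×10^7) = 3.587 in⁴
Solid square: I = a⁴/12  ⇒  a = (12I)^(1/4) = (12×3.587)^(1/4) = 2.56 in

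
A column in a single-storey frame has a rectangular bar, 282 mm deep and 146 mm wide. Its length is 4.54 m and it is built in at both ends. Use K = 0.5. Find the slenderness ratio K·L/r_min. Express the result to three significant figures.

λ ≈ 53.9

Buckling occurs about the weak axis: I_min = h·b³/12 with b = 146 mm (the shorter side).
I_min = 282×146³/12 = 7.314×10^7 mm⁴
A = 4.117×10^4 mm²;  r_min = √(I/A) = √(7.314×10^7/4.117×10^4) = 42.15 mm
L_e = K·L = 0.5 × 4.54 m = 2.270 m = 2270.0 mm
λ = L_e / r_min = 2270.0 / 42.15 = 53.9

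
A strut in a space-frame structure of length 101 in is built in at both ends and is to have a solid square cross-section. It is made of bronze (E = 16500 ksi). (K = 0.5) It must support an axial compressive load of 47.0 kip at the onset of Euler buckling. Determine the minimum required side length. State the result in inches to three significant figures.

L_e = K·L = 0.5 × 101 = 50.50 in
Required I = P_cr·L_e²/(π²E) = 4.700×10^4 × 50.50² / (π² × 1.65×10^7) = 0.7360 in⁴
Solid square: I = a⁴/12  ⇒  a = (12I)^(1/4) = (12×0.7360)^(1/4) = 1.72 in

a ≈ 1.72 in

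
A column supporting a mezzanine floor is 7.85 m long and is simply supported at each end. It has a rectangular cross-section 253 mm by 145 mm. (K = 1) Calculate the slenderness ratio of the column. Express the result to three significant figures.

For a rectangle r_min = b/√12 = 145/√12 = 41.86 mm
L_e = K·L = 1 × 7.85 m = 7.850 m = 7850.0 mm
λ = L_e / r_min = 7850.0 / 41.86 = 188

λ ≈ 188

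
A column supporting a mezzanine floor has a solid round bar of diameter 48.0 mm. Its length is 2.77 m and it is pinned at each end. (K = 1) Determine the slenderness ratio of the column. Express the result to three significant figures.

For a solid circle r = d/4 = 48.0/4 = 12.00 mm
L_e = K·L = 1 × 2.77 m = 2.770 m = 2770.0 mm
λ = L_e / r_min = 2770.0 / 12.00 = 231

λ ≈ 231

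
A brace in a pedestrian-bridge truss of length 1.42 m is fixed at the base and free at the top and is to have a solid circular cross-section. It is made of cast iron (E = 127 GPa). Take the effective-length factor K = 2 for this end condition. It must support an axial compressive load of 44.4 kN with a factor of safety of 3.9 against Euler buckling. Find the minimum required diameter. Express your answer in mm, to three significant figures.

Required P_cr = n·P = 3.9 × 44.4 = 173.2 kN
L_e = K·L = 2 × 1.42 = 2.840 m
Required I = P_cr·L_e²/(π²E) = 1.732×10^5 × 2.840² / (π² × 1.27×10^11) = 1.114×10^-6 m⁴
I_req = 1.114×10^6 mm⁴
Solid circle: I = πd⁴/64  ⇒  d = (64I/π)^(1/4) = (64×1.114×10^6/π)^(1/4) = 69.0 mm

d ≈ 69.0 mm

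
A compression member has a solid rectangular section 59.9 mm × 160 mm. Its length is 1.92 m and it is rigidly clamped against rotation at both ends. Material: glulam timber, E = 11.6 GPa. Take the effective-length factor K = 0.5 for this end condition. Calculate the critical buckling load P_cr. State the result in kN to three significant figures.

Buckling occurs about the weak axis: I_min = h·b³/12 with b = 59.9 mm (the shorter side).
I_min = 160×59.9³/12 = 2.866×10^6 mm⁴
I = 2.866×10^6 mm⁴ = 2.866×10^-6 m⁴
Effective length L_e = K·L = 0.5 × 1.92 = 0.9600 m
P_cr = π²EI / L_e² = π² × 11.6×10⁹ × 2.866×10^-6 / 0.9600² = 3.560×10^5 N

P_cr ≈ 356 kN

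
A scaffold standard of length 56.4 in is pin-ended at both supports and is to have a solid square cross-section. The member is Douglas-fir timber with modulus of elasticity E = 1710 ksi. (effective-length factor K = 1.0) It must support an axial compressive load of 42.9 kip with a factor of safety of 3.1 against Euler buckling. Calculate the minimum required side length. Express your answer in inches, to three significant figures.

Required P_cr = n·P = 3.1 × 42.9 = 133.0 kip
L_e = K·L = 1 × 56.4 = 56.40 in
Required I = P_cr·L_e²/(π²E) = 1.330×10^5 × 56.40² / (π² × 1.71×10^6) = 25.07 in⁴
Solid square: I = a⁴/12  ⇒  a = (12I)^(1/4) = (12×25.07)^(1/4) = 4.16 in

a ≈ 4.16 in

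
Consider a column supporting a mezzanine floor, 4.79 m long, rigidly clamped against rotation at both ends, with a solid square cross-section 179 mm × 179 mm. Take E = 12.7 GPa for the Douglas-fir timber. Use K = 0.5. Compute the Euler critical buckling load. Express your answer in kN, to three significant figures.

I = a⁴/12 = 179⁴/12 = 8.555×10^7 mm⁴
I = 8.555×10^7 mm⁴ = 8.555×10^-5 m⁴
Effective length L_e = K·L = 0.5 × 4.79 = 2.395 m
P_cr = π²EI / L_e² = π² × 12.7×10⁹ × 8.555×10^-5 / 2.395² = 1.869×10^6 N

P_cr ≈ 1870 kN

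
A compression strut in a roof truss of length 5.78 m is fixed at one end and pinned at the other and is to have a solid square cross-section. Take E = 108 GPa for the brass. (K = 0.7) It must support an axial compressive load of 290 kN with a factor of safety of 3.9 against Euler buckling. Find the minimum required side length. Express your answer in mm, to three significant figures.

a ≈ 120 mm

Required P_cr = n·P = 3.9 × 290 = 1131 kN
L_e = K·L = 0.7 × 5.78 = 4.046 m
Required I = P_cr·L_e²/(π²E) = 1.131×10^6 × 4.046² / (π² × 1.08×10^11) = 1.737×10^-5 m⁴
I_req = 1.737×10^7 mm⁴
Solid square: I = a⁴/12  ⇒  a = (12I)^(1/4) = (12×1.737×10^7)^(1/4) = 120 mm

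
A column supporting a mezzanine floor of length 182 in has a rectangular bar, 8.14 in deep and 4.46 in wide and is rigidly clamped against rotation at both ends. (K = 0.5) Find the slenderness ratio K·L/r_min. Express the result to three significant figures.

Buckling occurs about the weak axis: I_min = h·b³/12 with b = 4.46 in (the shorter side).
I_min = 8.14×4.46³/12 = 60.18 in⁴
A = 36.30 in²;  r_min = √(I/A) = √(60.18/36.30) = 1.287 in
L_e = K·L = 0.5 × 182 = 91.00 in
λ = L_e / r_min = 91.000 / 1.287 = 70.7

λ ≈ 70.7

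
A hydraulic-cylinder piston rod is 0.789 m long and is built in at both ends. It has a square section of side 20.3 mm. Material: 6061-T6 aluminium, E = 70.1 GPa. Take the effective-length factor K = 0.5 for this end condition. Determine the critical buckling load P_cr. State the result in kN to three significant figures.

I = a⁴/12 = 20.3⁴/12 = 1.415×10^4 mm⁴
I = 1.415×10^4 mm⁴ = 1.415×10^-8 m⁴
Effective length L_e = K·L = 0.5 × 0.789 = 0.3945 m
P_cr = π²EI / L_e² = π² × 70.1×10⁹ × 1.415×10^-8 / 0.3945² = 6.291×10^4 N

P_cr ≈ 62.9 kN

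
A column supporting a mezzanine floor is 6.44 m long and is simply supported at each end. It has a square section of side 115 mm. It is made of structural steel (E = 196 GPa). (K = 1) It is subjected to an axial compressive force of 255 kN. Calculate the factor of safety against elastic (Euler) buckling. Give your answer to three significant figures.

I = a⁴/12 = 115⁴/12 = 1.458×10^7 mm⁴
I = 1.458×10^7 mm⁴ = 1.458×10^-5 m⁴
Effective length L_e = K·L = 1 × 6.44 = 6.440 m
P_cr = π²EI / L_e² = π² × 196×10⁹ × 1.458×10^-5 / 6.440² = 6.798×10^5 N
Factor of safety n = P_cr / P = 679.82 / 255 = 2.67

n ≈ 2.67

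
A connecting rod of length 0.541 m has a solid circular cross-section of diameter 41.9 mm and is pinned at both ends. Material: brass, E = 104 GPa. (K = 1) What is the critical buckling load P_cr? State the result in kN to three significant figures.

P_cr ≈ 531 kN

I = πd⁴/64 = π×41.9⁴/64 = 1.513×10^5 mm⁴
I = 1.513×10^5 mm⁴ = 1.513×10^-7 m⁴
Effective length L_e = K·L = 1 × 0.541 = 0.5410 m
P_cr = π²EI / L_e² = π² × 104×10⁹ × 1.513×10^-7 / 0.5410² = 5.306×10^5 N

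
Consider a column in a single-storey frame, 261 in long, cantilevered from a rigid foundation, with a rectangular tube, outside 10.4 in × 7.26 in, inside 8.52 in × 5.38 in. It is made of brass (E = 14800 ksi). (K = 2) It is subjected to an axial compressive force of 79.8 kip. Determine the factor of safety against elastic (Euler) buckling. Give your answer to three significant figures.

Weak-axis I_min = (h_o·b_o³ − h_i·b_i³)/12 with b_o = 7.26, b_i = 5.380 in (shorter outer/inner sides).
I_min = (10.4×7.26³ − 8.520×5.380³)/12 = 221.1 in⁴
Effective length L_e = K·L = 2 × 261 = 522.0 in
P_cr = π²EI / L_e² = π² × 14800×10³ × 221.1 / 522.0² = 1.185×10^5 lb
Factor of safety n = P_cr / P = 118.51 / 79.8 = 1.49

n ≈ 1.49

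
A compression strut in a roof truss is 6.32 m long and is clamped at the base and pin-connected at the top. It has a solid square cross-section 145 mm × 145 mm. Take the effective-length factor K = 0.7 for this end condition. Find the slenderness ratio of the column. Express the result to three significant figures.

I = a⁴/12 = 145⁴/12 = 3.684×10^7 mm⁴
A = 2.103×10^4 mm²;  r_min = √(I/A) = √(3.684×10^7/2.103×10^4) = 41.86 mm
L_e = K·L = 0.7 × 6.32 m = 4.424 m = 4424.0 mm
λ = L_e / r_min = 4424.0 / 41.86 = 106

λ ≈ 106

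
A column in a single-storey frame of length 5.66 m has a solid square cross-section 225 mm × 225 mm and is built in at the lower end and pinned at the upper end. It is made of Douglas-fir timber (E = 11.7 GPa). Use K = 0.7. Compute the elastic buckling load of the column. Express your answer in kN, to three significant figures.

I = a⁴/12 = 225⁴/12 = 2.136×10^8 mm⁴
I = 2.136×10^8 mm⁴ = 2.136×10^-4 m⁴
Effective length L_e = K·L = 0.7 × 5.66 = 3.962 m
P_cr = π²EI / L_e² = π² × 11.7×10⁹ × 2.136×10^-4 / 3.962² = 1.571×10^6 N

P_cr ≈ 1570 kN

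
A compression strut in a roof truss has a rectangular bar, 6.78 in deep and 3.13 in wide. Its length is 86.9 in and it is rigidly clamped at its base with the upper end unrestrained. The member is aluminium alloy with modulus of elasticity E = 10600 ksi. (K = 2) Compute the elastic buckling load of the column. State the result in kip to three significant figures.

P_cr ≈ 60.0 kip

Buckling occurs about the weak axis: I_min = h·b³/12 with b = 3.13 in (the shorter side).
I_min = 6.78×3.13³/12 = 17.33 in⁴
Effective length L_e = K·L = 2 × 86.9 = 173.8 in
P_cr = π²EI / L_e² = π² × 10600×10³ × 17.33 / 173.8² = 6.001×10^4 lb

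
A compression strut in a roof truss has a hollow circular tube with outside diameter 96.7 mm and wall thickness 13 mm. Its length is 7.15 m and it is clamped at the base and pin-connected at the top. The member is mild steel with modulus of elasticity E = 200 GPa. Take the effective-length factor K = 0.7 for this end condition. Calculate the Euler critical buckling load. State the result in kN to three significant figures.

Inner diameter d_i = 96.7 − 2×13 = 70.70 mm
I = π(d_o⁴ − d_i⁴)/64 = π(96.7⁴ − 70.70⁴)/64 = 3.066×10^6 mm⁴
I = 3.066×10^6 mm⁴ = 3.066×10^-6 m⁴
Effective length L_e = K·L = 0.7 × 7.15 = 5.005 m
P_cr = π²EI / L_e² = π² × 200×10⁹ × 3.066×10^-6 / 5.005² = 2.416×10^5 N

P_cr ≈ 242 kN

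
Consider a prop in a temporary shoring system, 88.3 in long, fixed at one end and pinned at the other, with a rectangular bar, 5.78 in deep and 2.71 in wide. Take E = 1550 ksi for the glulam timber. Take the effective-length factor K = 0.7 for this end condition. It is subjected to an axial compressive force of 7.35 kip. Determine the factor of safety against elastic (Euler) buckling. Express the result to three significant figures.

n ≈ 5.22

Buckling occurs about the weak axis: I_min = h·b³/12 with b = 2.71 in (the shorter side).
I_min = 5.78×2.71³/12 = 9.586 in⁴
Effective length L_e = K·L = 0.7 × 88.3 = 61.81 in
P_cr = π²EI / L_e² = π² × 1550×10³ × 9.586 / 61.81² = 3.839×10^4 lb
Factor of safety n = P_cr / P = 38.386 / 7.35 = 5.22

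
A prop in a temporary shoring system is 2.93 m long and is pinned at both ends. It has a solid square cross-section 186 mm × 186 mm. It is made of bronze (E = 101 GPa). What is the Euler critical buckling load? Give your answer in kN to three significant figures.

I = a⁴/12 = 186⁴/12 = 9.974×10^7 mm⁴
I = 9.974×10^7 mm⁴ = 9.974×10^-5 m⁴
Effective length L_e = K·L = 1 × 2.93 = 2.930 m
P_cr = π²EI / L_e² = π² × 101×10⁹ × 9.974×10^-5 / 2.930² = 1.158×10^7 N

P_cr ≈ 11600 kN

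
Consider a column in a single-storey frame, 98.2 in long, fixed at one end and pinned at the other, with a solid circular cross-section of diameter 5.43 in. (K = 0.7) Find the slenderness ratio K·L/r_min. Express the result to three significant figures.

λ ≈ 50.6

I = πd⁴/64 = π×5.43⁴/64 = 42.67 in⁴
A = 23.16 in²;  r_min = √(I/A) = √(42.67/23.16) = 1.358 in
L_e = K·L = 0.7 × 98.2 = 68.74 in
λ = L_e / r_min = 68.740 / 1.358 = 50.6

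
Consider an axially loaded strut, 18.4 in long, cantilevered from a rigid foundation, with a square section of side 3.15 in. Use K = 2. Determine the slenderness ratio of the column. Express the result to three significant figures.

For a square r = a/√12 = 3.15/√12 = 0.9093 in
L_e = K·L = 2 × 18.4 = 36.80 in
λ = L_e / r_min = 36.800 / 0.9093 = 40.5

λ ≈ 40.5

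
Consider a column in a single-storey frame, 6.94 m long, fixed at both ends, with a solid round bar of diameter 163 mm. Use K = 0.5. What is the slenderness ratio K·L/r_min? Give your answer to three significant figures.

λ ≈ 85.2

I = πd⁴/64 = π×163⁴/64 = 3.465×10^7 mm⁴
A = 2.087×10^4 mm²;  r_min = √(I/A) = √(3.465×10^7/2.087×10^4) = 40.75 mm
L_e = K·L = 0.5 × 6.94 m = 3.470 m = 3470.0 mm
λ = L_e / r_min = 3470.0 / 40.75 = 85.2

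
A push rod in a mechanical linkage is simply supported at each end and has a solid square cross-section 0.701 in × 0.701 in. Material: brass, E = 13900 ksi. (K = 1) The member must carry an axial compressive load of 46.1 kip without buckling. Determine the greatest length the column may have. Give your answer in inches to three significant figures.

L_max ≈ 7.74 in

I = a⁴/12 = 0.701⁴/12 = 2.012×10^-2 in⁴
At the buckling limit P_cr = P = 4.610×10^4 lb
From P_cr = π²EI/(K·L)²:  L = (1/K)·√(π²EI/P_cr) = (1/1)·√(π²×1.39×10^7×2.012×10^-2/4.610×10^4)
L = 7.74 in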